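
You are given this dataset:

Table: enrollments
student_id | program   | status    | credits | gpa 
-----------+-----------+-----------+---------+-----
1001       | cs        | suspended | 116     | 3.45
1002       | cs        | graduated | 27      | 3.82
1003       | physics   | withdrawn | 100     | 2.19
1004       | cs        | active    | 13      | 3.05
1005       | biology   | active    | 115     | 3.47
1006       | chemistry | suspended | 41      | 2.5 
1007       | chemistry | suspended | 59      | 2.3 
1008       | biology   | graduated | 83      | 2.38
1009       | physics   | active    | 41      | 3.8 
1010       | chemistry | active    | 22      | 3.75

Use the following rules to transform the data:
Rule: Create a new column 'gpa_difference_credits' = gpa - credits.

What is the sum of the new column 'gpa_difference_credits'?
-586.29

Step 1: For each record, compute gpa - credits
Example calculations:
  3.45 - 116 = -112.55
  3.82 - 27 = -23.18
  2.19 - 100 = -97.81
  ...
Step 2: Sum all derived values
Step 3: Total = -586.29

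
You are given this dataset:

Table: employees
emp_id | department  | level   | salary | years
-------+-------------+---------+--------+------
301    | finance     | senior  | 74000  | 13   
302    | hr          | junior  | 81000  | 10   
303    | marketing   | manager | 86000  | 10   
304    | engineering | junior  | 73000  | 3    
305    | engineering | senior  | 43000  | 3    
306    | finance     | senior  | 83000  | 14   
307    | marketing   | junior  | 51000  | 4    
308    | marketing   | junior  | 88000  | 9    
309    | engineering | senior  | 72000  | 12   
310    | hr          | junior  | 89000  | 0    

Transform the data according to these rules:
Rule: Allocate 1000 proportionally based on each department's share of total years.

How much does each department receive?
engineering: 230.77, finance: 346.15, hr: 128.21, marketing: 294.87

Step 1: Calculate total years = 78
Step 2: Calculate each department's proportion:
  engineering: 18/78 = 23.08% → 230.77
  finance: 27/78 = 34.62% → 346.15
  hr: 10/78 = 12.82% → 128.21
  marketing: 23/78 = 29.49% → 294.87
Step 3: Verify: sum of allocations ≈ 1000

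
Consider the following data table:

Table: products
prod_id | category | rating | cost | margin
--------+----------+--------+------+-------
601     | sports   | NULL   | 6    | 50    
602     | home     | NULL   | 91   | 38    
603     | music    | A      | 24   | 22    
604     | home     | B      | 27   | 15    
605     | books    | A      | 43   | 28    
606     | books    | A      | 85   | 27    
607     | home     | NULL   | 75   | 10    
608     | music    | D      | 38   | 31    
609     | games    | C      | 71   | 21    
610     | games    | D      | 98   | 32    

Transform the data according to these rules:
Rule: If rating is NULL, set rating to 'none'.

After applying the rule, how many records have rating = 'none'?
3

Step 1: Count records where rating IS NULL
Step 2: Found 3 records with NULL rating
Step 3: These records will have rating set to 'none'
Step 4: Records already having rating = 'none': 0
Step 5: Answer: 3 + 0 = 3 records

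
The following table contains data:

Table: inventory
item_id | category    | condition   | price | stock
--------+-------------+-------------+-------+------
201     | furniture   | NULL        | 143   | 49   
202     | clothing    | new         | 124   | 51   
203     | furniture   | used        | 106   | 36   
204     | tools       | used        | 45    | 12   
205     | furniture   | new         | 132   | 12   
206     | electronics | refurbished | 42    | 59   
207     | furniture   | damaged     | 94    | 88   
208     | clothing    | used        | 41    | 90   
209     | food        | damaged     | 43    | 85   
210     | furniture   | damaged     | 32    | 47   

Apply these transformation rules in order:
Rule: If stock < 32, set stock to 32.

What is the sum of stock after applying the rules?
569

Step 1: 2 records have stock < 32
Step 2: These records originally summed to 24
Step 3: After setting to minimum: 2 × 32 = 64
Step 4: Unaffected records sum: 505
Step 5: Final sum = 64 + 505 = 569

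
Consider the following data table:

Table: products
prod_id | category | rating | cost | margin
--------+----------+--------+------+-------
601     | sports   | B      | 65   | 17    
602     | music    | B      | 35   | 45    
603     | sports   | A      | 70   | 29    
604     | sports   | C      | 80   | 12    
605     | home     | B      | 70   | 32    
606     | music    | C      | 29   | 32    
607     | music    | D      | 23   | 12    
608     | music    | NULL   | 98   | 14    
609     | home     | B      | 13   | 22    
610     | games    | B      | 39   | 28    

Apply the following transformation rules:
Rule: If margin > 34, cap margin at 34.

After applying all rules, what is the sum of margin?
232

Step 1: 1 records have margin > 34
Step 2: These records originally summed to 45
Step 3: After capping: 1 × 34 = 34
Step 4: Unaffected records sum: 198
Step 5: Final sum = 34 + 198 = 232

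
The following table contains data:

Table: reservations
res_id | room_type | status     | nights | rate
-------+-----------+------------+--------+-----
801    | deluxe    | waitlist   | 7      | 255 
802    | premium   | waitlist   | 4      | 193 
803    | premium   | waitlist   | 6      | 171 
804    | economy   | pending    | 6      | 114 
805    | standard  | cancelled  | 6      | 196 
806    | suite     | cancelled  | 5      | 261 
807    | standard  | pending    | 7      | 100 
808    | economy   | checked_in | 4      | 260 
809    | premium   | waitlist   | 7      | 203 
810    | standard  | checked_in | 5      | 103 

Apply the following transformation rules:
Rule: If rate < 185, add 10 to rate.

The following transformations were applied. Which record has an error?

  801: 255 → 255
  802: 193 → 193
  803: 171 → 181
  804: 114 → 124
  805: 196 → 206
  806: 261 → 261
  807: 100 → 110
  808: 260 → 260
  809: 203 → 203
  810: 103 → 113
Record 805 has an error. The correct transformed value should be 196, not 206.

Step 1: Check each record against the rule
Step 2: Record 805 has rate = 196
Step 3: Since 196 >= 185, the bonus should not have been applied
Step 4: Correct value = 196, but claimed value = 206
Conclusion: Record 805 has the error.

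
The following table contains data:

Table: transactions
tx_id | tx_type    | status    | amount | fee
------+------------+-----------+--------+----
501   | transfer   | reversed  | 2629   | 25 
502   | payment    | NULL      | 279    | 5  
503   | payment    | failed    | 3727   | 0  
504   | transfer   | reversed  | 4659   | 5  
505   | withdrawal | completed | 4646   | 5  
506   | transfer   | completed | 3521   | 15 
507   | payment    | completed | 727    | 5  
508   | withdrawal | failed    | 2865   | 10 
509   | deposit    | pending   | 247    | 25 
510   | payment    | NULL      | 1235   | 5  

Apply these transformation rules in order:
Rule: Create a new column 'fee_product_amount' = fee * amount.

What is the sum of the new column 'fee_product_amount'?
211095

Step 1: For each record, compute fee * amount
Example calculations:
  25 * 2629 = 65725
  5 * 279 = 1395
  0 * 3727 = 0
  ...
Step 2: Sum all derived values
Step 3: Total = 211095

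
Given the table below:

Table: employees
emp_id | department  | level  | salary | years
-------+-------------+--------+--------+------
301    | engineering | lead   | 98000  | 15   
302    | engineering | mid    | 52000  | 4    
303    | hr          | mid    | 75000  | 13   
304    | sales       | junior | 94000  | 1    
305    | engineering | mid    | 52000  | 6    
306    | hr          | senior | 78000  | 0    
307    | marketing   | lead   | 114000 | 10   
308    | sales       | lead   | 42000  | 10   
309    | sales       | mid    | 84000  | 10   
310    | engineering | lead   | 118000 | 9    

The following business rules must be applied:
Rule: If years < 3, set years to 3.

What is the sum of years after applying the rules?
83

Step 1: 2 records have years < 3
Step 2: These records originally summed to 1
Step 3: After setting to minimum: 2 × 3 = 6
Step 4: Unaffected records sum: 77
Step 5: Final sum = 6 + 77 = 83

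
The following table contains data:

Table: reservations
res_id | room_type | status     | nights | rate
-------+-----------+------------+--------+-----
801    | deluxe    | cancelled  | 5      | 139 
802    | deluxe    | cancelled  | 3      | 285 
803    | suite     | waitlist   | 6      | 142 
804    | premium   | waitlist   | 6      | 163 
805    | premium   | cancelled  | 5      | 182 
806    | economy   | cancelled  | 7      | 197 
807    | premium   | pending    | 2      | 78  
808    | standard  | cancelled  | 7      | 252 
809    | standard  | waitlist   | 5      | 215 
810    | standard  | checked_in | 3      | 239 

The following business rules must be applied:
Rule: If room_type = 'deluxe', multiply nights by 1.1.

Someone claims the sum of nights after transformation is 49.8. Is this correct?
Yes, the result is correct.

Step 1: Calculate the correct sum after transformation
Step 2: Apply multiplier 1.1 to records where room_type = 'deluxe'
Step 3: Correct result = 49.8
Step 4: Claimed result = 49.8
Step 5: 49.8 = 49.8 ✓
Conclusion: The claimed result is correct.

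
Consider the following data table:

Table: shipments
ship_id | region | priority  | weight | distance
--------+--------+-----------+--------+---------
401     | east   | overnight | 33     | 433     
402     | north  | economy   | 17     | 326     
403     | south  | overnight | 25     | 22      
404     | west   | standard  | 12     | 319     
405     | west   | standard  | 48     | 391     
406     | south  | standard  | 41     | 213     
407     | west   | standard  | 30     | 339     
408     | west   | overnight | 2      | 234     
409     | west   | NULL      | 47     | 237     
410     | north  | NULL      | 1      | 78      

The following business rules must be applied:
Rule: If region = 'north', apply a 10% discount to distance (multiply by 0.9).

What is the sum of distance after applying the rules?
2551.6

Step 1: Records with region = 'north' have total distance = 404
Step 2: Apply multiplier: 404 × 0.9 = 363.6
Step 3: Other records total: 2188
Step 4: Final sum = 363.6 + 2188 = 2551.6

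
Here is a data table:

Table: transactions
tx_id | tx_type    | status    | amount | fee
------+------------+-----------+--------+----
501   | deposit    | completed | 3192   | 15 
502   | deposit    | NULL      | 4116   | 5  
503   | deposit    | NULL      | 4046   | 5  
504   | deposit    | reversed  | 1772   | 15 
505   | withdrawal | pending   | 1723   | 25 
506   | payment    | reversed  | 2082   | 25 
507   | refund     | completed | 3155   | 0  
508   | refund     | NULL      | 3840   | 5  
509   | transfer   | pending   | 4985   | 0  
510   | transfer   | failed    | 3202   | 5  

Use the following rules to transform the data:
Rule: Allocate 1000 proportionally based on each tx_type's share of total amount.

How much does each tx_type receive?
deposit: 408.74, payment: 64.83, refund: 217.82, transfer: 254.94, withdrawal: 53.65

Step 1: Calculate total amount = 32113
Step 2: Calculate each tx_type's proportion:
  deposit: 13126/32113 = 40.87% → 408.74
  payment: 2082/32113 = 6.48% → 64.83
  refund: 6995/32113 = 21.78% → 217.82
  transfer: 8187/32113 = 25.49% → 254.94
  withdrawal: 1723/32113 = 5.37% → 53.65
Step 3: Verify: sum of allocations ≈ 1000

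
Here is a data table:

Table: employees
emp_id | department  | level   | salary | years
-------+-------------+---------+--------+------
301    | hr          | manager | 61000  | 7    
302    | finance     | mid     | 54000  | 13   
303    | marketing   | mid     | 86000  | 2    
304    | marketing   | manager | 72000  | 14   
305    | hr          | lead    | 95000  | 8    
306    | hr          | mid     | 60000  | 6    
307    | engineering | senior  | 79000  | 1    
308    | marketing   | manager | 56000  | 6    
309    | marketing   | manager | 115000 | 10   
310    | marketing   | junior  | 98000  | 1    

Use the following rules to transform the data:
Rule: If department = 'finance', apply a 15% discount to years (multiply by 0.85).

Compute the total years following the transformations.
66.05

Step 1: Records with department = 'finance' have total years = 13
Step 2: Apply multiplier: 13 × 0.85 = 11.05
Step 3: Other records total: 55
Step 4: Final sum = 11.05 + 55 = 66.05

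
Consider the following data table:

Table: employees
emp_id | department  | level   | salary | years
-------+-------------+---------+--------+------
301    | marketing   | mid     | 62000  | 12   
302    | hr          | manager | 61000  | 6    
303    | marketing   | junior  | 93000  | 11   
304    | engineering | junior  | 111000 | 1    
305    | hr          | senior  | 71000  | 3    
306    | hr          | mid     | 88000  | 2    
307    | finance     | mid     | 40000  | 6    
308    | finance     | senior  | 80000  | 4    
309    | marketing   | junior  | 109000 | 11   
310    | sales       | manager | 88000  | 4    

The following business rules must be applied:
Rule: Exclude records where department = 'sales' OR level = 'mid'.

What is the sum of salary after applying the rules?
525000

Step 1: Find records where department = 'sales' OR level = 'mid'
Step 2: 4 records match, summing to 278000
Step 3: Original sum: 803000
Step 4: Remaining sum = 803000 - 278000 = 525000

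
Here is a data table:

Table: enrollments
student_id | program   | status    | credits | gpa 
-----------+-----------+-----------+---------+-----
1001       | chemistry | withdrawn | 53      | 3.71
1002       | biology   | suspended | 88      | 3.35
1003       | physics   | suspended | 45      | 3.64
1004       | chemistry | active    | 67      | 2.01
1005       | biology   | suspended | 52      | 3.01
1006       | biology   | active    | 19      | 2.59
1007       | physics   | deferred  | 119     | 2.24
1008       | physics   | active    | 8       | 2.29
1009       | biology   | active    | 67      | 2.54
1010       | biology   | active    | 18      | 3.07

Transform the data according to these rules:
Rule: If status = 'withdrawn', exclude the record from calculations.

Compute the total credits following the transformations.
483

Step 1: Identify records where status = 'withdrawn'
Step 2: The excluded records sum to 53
Step 3: Original total credits = 536
Step 4: Remaining total = 536 - 53 = 483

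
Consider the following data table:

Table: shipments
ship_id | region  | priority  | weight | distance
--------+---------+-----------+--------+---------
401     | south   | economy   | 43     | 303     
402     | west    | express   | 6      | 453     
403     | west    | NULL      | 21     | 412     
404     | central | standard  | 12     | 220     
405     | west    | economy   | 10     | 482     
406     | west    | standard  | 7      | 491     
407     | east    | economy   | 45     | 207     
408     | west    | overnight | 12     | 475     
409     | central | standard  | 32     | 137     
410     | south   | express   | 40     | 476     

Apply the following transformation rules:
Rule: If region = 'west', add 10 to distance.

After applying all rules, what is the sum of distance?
3706

Step 1: Count records where region = 'west': 5
Step 2: Total bonus added: 5 × 10 = 50
Step 3: Original sum of distance: 3656
Step 4: Final sum = 3656 + 50 = 3706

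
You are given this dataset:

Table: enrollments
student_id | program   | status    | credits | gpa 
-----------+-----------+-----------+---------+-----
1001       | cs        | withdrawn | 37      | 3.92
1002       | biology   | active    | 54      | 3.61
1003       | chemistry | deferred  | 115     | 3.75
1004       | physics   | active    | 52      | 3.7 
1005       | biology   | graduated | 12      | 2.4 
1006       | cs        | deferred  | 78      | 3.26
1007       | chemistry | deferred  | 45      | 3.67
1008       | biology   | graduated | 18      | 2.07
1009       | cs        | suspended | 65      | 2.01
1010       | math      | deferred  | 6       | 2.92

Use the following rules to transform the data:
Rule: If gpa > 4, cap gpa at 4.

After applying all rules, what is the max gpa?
3.92

Step 1: Original maximum gpa = 3.92
Step 2: Check cap of 4 against maximum
Step 3: No records exceed the cap (max 3.92 <= cap 4), so no capping applies
Step 4: Maximum after transformation = 3.92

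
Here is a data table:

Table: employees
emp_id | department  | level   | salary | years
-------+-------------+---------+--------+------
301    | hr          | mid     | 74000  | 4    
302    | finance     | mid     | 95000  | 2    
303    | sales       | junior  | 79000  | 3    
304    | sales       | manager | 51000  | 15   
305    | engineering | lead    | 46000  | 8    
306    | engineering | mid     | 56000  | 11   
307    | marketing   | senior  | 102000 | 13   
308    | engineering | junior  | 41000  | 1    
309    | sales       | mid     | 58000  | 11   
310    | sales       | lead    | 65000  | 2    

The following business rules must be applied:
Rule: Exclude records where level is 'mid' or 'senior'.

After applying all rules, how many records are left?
5

Step 1: Count records to exclude
  - 4 (mid) + 1 (senior) = 5 records
Step 2: Total records: 10
Step 3: Remaining = 10 - 5 = 5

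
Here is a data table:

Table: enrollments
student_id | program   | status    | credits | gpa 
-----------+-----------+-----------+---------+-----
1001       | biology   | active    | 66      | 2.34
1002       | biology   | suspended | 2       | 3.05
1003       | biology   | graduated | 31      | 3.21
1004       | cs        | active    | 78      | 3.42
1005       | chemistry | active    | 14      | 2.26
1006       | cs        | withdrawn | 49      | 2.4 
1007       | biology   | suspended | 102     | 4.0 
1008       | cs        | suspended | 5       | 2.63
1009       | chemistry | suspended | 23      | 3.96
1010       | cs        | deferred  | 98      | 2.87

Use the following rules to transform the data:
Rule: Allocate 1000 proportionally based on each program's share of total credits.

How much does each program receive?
biology: 429.49, chemistry: 79.06, cs: 491.45

Step 1: Calculate total credits = 468
Step 2: Calculate each program's proportion:
  biology: 201/468 = 42.95% → 429.49
  chemistry: 37/468 = 7.91% → 79.06
  cs: 230/468 = 49.15% → 491.45
Step 3: Verify: sum of allocations ≈ 1000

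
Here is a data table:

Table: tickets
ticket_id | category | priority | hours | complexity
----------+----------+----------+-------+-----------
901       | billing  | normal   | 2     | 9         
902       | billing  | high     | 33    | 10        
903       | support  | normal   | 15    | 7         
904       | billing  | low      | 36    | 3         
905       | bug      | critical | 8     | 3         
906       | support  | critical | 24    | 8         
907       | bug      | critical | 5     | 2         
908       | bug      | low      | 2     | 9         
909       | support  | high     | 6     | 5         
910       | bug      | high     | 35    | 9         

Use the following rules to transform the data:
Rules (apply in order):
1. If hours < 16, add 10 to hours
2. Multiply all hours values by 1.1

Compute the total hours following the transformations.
248.6

Step 1: Apply Rule 1 - Add 10 to records with hours < 16
  - 6 records affected: 38 + (6 × 10) = 98
  - Unaffected records: 128
  - Sum after Rule 1: 226
Step 2: Apply Rule 2 - Multiply all by 1.1
  - 226 × 1.1 = 248.6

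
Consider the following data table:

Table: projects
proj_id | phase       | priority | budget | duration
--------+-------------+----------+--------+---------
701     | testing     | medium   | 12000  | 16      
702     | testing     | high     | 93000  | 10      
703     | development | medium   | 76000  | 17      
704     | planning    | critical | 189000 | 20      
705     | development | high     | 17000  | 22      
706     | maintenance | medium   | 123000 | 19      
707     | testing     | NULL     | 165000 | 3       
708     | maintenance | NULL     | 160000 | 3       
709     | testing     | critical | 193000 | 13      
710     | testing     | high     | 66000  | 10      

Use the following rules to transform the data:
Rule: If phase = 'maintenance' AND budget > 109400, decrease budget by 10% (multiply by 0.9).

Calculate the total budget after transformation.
1065700.0

Step 1: Find records where phase = 'maintenance' AND budget > 109400
Step 2: 2 records match, summing to 283000
Step 3: After multiplier: 283000 × 0.9 = 254700.0
Step 4: Unaffected records sum: 811000
Step 5: Final sum = 254700.0 + 811000 = 1065700.0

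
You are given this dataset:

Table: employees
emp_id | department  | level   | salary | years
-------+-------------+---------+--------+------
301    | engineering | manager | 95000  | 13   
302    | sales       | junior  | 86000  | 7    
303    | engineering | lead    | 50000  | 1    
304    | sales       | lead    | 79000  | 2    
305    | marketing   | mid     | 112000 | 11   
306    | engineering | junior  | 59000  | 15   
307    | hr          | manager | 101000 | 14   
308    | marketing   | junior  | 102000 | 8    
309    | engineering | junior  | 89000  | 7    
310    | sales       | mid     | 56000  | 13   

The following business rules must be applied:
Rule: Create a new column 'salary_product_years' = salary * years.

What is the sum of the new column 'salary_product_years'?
7743000

Step 1: For each record, compute salary * years
Example calculations:
  95000 * 13 = 1235000
  86000 * 7 = 602000
  50000 * 1 = 50000
  ...
Step 2: Sum all derived values
Step 3: Total = 7743000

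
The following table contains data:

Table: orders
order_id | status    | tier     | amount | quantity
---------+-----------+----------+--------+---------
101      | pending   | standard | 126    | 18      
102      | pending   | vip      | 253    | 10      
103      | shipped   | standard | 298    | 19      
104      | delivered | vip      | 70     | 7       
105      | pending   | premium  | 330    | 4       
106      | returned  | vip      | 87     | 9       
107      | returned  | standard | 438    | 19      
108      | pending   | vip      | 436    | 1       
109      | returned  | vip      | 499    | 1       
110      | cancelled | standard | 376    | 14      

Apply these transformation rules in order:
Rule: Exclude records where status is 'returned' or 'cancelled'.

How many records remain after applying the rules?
6

Step 1: Count records to exclude
  - 3 (returned) + 1 (cancelled) = 4 records
Step 2: Total records: 10
Step 3: Remaining = 10 - 4 = 6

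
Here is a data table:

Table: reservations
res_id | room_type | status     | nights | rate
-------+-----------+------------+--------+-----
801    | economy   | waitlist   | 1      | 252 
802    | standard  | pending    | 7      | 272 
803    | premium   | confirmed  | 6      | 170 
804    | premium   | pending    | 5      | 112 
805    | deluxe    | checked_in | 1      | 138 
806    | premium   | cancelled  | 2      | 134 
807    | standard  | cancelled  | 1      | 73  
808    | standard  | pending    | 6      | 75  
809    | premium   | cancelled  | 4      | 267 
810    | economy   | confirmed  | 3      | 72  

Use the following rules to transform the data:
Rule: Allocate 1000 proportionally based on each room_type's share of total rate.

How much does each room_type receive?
deluxe: 88.18, economy: 207.03, premium: 436.42, standard: 268.37

Step 1: Calculate total rate = 1565
Step 2: Calculate each room_type's proportion:
  deluxe: 138/1565 = 8.82% → 88.18
  economy: 324/1565 = 20.70% → 207.03
  premium: 683/1565 = 43.64% → 436.42
  standard: 420/1565 = 26.84% → 268.37
Step 3: Verify: sum of allocations ≈ 1000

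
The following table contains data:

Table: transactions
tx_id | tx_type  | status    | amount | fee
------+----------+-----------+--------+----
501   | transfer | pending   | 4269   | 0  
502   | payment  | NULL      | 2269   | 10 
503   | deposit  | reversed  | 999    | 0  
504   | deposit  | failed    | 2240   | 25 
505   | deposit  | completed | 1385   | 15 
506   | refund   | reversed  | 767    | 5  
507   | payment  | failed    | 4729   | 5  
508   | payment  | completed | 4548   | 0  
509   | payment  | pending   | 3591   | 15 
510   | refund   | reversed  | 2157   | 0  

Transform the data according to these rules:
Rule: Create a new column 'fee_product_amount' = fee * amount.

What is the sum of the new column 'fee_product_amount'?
180810

Step 1: For each record, compute fee * amount
Example calculations:
  0 * 4269 = 0
  10 * 2269 = 22690
  0 * 999 = 0
  ...
Step 2: Sum all derived values
Step 3: Total = 180810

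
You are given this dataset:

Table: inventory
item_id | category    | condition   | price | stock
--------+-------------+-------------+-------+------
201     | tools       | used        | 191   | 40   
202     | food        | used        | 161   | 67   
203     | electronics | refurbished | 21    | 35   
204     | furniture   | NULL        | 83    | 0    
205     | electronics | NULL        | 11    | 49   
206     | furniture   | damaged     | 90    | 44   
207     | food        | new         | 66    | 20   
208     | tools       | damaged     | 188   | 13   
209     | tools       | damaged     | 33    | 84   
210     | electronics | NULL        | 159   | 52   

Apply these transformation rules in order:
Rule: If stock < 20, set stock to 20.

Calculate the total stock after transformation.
431

Step 1: 2 records have stock < 20
Step 2: These records originally summed to 13
Step 3: After setting to minimum: 2 × 20 = 40
Step 4: Unaffected records sum: 391
Step 5: Final sum = 40 + 391 = 431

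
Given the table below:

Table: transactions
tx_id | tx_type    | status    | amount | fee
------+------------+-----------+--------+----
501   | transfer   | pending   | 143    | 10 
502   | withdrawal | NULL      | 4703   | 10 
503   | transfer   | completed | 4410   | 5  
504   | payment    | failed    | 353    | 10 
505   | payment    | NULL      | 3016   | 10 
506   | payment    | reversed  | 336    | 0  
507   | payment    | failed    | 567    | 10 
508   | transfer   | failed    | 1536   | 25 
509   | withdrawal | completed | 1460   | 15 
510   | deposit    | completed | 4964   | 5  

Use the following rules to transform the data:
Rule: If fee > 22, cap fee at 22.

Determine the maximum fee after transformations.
22

Step 1: Original maximum fee = 25
Step 2: Apply cap at 22
Step 3: 1 records had fee > 22 and were capped
Step 4: Maximum after transformation = 22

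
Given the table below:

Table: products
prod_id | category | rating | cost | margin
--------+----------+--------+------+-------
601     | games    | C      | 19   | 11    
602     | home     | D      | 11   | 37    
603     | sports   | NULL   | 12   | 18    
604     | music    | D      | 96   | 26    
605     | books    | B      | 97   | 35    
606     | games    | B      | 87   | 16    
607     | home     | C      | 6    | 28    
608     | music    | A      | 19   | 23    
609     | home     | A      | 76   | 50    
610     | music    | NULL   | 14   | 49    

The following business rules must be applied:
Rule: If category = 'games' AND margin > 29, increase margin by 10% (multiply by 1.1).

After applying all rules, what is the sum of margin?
293

Step 1: Find records where category = 'games' AND margin > 29
Step 2: 0 records match, summing to 0
Step 3: After multiplier: 0 × 1.1 = 0.0
Step 4: Unaffected records sum: 293
Step 5: Final sum = 0.0 + 293 = 293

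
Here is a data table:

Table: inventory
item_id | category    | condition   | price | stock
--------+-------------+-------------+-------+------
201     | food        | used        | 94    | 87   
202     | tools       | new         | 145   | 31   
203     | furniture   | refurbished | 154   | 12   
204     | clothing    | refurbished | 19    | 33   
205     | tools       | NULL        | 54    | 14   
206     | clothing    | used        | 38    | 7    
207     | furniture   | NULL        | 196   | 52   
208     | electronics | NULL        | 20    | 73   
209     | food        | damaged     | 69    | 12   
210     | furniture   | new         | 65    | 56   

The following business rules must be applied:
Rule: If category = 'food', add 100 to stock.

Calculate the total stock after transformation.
577

Step 1: Count records where category = 'food': 2
Step 2: Total bonus added: 2 × 100 = 200
Step 3: Original sum of stock: 377
Step 4: Final sum = 377 + 200 = 577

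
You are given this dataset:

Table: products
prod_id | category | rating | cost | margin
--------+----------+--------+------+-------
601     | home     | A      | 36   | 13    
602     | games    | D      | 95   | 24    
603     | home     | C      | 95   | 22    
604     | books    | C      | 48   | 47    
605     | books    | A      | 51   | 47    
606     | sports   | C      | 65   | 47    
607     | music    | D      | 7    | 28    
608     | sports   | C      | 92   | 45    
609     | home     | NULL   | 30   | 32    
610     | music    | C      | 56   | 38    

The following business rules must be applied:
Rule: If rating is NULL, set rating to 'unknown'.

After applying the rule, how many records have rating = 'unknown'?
1

Step 1: Count records where rating IS NULL
Step 2: Found 1 records with NULL rating
Step 3: These records will have rating set to 'unknown'
Step 4: Records already having rating = 'unknown': 0
Step 5: Answer: 1 + 0 = 1 records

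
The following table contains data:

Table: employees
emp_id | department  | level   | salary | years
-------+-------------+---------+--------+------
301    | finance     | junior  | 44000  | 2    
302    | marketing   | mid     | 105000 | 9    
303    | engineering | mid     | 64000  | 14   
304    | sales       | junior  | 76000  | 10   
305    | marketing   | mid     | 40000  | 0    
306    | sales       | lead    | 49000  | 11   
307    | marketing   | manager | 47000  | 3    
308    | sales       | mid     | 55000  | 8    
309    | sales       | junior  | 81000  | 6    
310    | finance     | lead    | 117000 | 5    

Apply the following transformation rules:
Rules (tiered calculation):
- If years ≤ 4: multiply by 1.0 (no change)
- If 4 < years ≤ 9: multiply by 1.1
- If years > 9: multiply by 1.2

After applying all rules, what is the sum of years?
77.8

Step 1: Tier 1 (years ≤ 4): 3 records, sum = 5 × 1.0 = 5.0
Step 2: Tier 2 (4 < years ≤ 9): 4 records, sum = 28 × 1.1 = 30.8
Step 3: Tier 3 (years > 9): 3 records, sum = 35 × 1.2 = 42.0
Step 4: Final sum = 5.0 + 30.8 + 42.0 = 77.8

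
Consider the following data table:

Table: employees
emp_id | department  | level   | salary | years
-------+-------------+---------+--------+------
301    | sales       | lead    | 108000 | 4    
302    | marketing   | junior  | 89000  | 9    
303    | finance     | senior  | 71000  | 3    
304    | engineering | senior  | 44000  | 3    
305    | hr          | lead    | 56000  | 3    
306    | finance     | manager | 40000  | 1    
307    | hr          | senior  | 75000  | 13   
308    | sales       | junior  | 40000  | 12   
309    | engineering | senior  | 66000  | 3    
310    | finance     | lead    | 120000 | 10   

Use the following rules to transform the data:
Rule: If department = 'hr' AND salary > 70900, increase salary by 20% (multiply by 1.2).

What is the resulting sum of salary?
724000.0

Step 1: Find records where department = 'hr' AND salary > 70900
Step 2: 1 records match, summing to 75000
Step 3: After multiplier: 75000 × 1.2 = 90000.0
Step 4: Unaffected records sum: 634000
Step 5: Final sum = 90000.0 + 634000 = 724000.0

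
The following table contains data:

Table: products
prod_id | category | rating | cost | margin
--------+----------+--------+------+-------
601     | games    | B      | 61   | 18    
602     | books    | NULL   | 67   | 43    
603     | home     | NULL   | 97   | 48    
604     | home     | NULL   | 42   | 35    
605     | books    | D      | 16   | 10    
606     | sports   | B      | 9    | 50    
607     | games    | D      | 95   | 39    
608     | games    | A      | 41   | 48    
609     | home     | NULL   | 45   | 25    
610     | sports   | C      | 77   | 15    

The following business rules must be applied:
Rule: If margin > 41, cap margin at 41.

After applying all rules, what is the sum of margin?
306

Step 1: 4 records have margin > 41
Step 2: These records originally summed to 189
Step 3: After capping: 4 × 41 = 164
Step 4: Unaffected records sum: 142
Step 5: Final sum = 164 + 142 = 306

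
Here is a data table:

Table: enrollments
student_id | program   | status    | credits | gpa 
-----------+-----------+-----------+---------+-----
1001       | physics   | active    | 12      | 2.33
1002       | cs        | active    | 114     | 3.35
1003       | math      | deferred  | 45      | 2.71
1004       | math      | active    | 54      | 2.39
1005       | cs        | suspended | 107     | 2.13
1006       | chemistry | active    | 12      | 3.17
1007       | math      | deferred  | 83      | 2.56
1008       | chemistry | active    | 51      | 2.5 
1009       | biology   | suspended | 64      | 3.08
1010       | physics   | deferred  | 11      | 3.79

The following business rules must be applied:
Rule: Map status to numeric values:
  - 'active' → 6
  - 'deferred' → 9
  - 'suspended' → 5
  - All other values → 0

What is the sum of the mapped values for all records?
67

Step 1: Apply mapping to each record
Step 2: Count by status:
  'active': 5 records × 6 = 30
  'deferred': 3 records × 9 = 27
  'suspended': 2 records × 5 = 10
Step 3: Sum all mapped values = 67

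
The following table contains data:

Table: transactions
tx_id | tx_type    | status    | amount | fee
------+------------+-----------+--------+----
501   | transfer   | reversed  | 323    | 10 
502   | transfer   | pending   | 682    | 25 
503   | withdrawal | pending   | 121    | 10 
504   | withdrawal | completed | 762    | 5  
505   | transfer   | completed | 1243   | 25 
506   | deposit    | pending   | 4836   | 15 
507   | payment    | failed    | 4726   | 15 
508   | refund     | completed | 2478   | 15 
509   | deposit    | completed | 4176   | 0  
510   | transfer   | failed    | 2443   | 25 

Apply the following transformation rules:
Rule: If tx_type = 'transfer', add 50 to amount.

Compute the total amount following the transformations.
21990

Step 1: Count records where tx_type = 'transfer': 4
Step 2: Total bonus added: 4 × 50 = 200
Step 3: Original sum of amount: 21790
Step 4: Final sum = 21790 + 200 = 21990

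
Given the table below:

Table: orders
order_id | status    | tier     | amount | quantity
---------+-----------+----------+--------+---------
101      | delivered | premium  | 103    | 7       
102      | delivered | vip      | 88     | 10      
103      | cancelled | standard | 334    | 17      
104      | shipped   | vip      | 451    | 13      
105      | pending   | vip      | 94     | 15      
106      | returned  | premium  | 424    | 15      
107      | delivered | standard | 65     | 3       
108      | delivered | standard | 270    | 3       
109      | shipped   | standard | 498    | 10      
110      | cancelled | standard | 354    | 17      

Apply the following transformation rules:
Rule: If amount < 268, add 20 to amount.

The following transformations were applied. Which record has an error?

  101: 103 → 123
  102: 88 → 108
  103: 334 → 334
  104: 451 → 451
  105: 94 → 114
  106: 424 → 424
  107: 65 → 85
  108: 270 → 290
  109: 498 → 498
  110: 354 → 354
Record 108 has an error. The correct transformed value should be 270, not 290.

Step 1: Check each record against the rule
Step 2: Record 108 has amount = 270
Step 3: Since 270 >= 268, the bonus should not have been applied
Step 4: Correct value = 270, but claimed value = 290
Conclusion: Record 108 has the error.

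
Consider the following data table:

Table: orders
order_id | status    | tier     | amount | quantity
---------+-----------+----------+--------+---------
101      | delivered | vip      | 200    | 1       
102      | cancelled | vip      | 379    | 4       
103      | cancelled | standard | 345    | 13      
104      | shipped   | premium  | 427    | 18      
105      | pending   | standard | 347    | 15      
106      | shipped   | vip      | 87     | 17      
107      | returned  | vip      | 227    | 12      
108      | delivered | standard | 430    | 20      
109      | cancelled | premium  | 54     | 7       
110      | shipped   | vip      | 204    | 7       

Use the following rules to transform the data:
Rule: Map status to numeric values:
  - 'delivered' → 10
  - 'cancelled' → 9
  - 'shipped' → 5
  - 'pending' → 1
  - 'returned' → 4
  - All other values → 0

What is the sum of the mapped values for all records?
67

Step 1: Apply mapping to each record
Step 2: Count by status:
  'delivered': 2 records × 10 = 20
  'cancelled': 3 records × 9 = 27
  'shipped': 3 records × 5 = 15
  'pending': 1 records × 1 = 1
  'returned': 1 records × 4 = 4
Step 3: Sum all mapped values = 67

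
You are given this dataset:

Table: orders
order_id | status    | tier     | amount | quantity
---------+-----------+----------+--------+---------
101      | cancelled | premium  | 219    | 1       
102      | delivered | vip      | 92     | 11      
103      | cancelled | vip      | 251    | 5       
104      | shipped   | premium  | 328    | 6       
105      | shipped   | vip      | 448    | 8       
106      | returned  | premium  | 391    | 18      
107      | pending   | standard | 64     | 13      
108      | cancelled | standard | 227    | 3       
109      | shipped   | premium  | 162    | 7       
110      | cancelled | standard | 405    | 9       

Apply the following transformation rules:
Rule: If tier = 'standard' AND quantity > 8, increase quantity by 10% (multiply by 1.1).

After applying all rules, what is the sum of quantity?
83.2

Step 1: Find records where tier = 'standard' AND quantity > 8
Step 2: 2 records match, summing to 22
Step 3: After multiplier: 22 × 1.1 = 24.2
Step 4: Unaffected records sum: 59
Step 5: Final sum = 24.2 + 59 = 83.2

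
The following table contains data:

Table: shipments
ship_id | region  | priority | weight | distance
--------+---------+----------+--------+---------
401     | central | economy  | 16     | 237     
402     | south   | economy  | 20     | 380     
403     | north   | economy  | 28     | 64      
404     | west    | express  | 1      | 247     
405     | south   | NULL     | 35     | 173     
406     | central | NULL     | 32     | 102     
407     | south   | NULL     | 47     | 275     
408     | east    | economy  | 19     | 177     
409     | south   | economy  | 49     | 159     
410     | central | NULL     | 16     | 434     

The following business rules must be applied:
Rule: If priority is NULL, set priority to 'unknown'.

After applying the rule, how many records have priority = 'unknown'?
4

Step 1: Count records where priority IS NULL
Step 2: Found 4 records with NULL priority
Step 3: These records will have priority set to 'unknown'
Step 4: Records already having priority = 'unknown': 0
Step 5: Answer: 4 + 0 = 4 records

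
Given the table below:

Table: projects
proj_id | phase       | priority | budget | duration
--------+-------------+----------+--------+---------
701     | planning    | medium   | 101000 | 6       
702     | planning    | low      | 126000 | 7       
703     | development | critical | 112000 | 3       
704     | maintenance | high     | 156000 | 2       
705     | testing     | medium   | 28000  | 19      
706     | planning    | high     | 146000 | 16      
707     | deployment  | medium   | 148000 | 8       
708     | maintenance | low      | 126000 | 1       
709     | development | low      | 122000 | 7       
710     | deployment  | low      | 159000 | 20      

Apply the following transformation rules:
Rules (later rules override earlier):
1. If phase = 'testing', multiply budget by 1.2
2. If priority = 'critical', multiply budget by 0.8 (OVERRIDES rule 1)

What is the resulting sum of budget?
1207200.0

Step 1: Rule 2 takes priority for records with priority = 'critical'
  - 1 records: 112000 × 0.8 = 89600.0
Step 2: Rule 1 applies to remaining records with phase = 'testing'
  - 1 records: 28000 × 1.2 = 33600.0
Step 3: Other records unchanged: 1084000
Step 4: Final sum = 89600.0 + 33600.0 + 1084000 = 1207200.0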